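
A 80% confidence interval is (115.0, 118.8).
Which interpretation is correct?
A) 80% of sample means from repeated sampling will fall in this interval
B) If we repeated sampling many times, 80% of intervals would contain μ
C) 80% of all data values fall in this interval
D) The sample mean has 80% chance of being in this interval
B

A) Wrong — coverage applies to intervals containing μ, not to future x̄ values.
B) Correct — this is the frequentist long-run coverage interpretation.
C) Wrong — a CI is about the parameter μ, not individual data values.
D) Wrong — x̄ is observed and sits in the interval by construction.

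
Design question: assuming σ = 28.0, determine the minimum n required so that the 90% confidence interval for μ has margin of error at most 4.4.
n ≥ 110

For margin E ≤ 4.4:
n ≥ (z* · σ / E)²
n ≥ (1.645 · 28.0 / 4.4)²
n ≥ 109.58

Minimum n = 110 (rounding up)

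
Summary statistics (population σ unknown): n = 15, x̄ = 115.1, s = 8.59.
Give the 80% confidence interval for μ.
(112.12, 118.08)

t-interval (σ unknown):
df = n - 1 = 14
t* = 1.345 for 80% confidence

Margin of error = t* · s/√n = 1.345 · 8.59/√15 = 2.98

CI: (112.12, 118.08)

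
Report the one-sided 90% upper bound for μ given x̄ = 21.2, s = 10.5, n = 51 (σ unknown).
μ ≤ 23.11

Upper bound (one-sided):
t* = 1.299 (one-sided for 90%)
Upper bound = x̄ + t* · s/√n = 21.2 + 1.299 · 10.5/√51 = 23.11

We are 90% confident that μ ≤ 23.11.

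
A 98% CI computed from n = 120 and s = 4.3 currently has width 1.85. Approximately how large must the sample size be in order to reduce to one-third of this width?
n ≈ 1080

CI width ∝ 1/√n
To reduce width by factor 3, need √n to grow by 3 → need 3² = 9 times as many samples.

Current: n = 120, width = 1.85
New: n = 1080, width ≈ 0.61

Width reduced by factor of 1.85/0.61 = 3.03.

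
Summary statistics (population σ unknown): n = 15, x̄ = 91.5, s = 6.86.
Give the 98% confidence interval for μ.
(86.85, 96.15)

t-interval (σ unknown):
df = n - 1 = 14
t* = 2.624 for 98% confidence

Margin of error = t* · s/√n = 2.624 · 6.86/√15 = 4.65

CI: (86.85, 96.15)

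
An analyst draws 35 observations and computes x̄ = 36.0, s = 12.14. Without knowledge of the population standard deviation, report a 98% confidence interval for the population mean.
(30.99, 41.01)

t-interval (σ unknown):
df = n - 1 = 34
t* = 2.441 for 98% confidence

Margin of error = t* · s/√n = 2.441 · 12.14/√35 = 5.01

CI: (30.99, 41.01)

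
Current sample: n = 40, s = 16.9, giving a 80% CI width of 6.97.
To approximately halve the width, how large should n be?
n ≈ 160

CI width ∝ 1/√n
To reduce width by factor 2, need √n to grow by 2 → need 2² = 4 times as many samples.

Current: n = 40, width = 6.97
New: n = 160, width ≈ 3.44

Width reduced by factor of 6.97/3.44 = 2.03.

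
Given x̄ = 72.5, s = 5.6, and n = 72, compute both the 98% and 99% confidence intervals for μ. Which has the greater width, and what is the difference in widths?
99% CI is wider by 0.35

df = 71
98% CI: t* = 2.380, (70.93, 74.07), width = 2 · t* · s/√n = 3.14
99% CI: t* = 2.647, (70.75, 74.25), width = 2 · t* · s/√n = 3.49

The 99% CI is wider by 3.49 - 3.14 = 0.35.
Higher confidence requires a wider interval.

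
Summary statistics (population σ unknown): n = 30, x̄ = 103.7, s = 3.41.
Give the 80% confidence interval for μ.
(102.88, 104.52)

t-interval (σ unknown):
df = n - 1 = 29
t* = 1.311 for 80% confidence

Margin of error = t* · s/√n = 1.311 · 3.41/√30 = 0.82

CI: (102.88, 104.52)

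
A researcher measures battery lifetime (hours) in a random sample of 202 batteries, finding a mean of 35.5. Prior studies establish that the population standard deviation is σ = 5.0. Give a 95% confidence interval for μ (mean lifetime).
(34.81, 36.19)

z-interval (σ known):
z* = 1.960 for 95% confidence

Margin of error = z* · σ/√n = 1.960 · 5.0/√202 = 0.69

CI: (35.5 - 0.69, 35.5 + 0.69) = (34.81, 36.19)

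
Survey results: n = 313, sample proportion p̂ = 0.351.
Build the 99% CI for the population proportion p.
(0.282, 0.420)

Proportion CI:
SE = √(p̂(1-p̂)/n) = √(0.351 · 0.649 / 313) = 0.02698

z* = 2.576
Margin = z* · SE = 2.576 · 0.02698 = 0.0695

CI: 0.351 ± 0.0695 = (0.282, 0.420)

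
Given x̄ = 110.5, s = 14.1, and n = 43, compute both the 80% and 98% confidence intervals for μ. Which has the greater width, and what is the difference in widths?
98% CI is wider by 4.80

df = 42
80% CI: t* = 1.302, (107.70, 113.30), width = 2 · t* · s/√n = 5.60
98% CI: t* = 2.418, (105.30, 115.70), width = 2 · t* · s/√n = 10.40

The 98% CI is wider by 10.40 - 5.60 = 4.80.
Higher confidence requires a wider interval.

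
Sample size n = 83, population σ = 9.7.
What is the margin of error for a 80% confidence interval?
Margin of error = 1.36

Margin of error = z* · σ/√n
= 1.282 · 9.7/√83
= 1.282 · 9.7/9.1104
= 1.36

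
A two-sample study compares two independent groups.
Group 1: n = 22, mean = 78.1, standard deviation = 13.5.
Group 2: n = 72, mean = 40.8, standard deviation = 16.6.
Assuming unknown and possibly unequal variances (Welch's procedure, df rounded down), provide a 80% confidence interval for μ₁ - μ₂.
(32.77, 41.83)

Difference: x̄₁ - x̄₂ = 37.30
SE = √(s₁²/n₁ + s₂²/n₂) = √(13.5²/22 + 16.6²/72) = 3.4801
df = 42.22 → 42 (Welch–Satterthwaite, rounded down)
t* = 1.302

CI: 37.30 ± 1.302 · 3.4801 = 37.30 ± 4.53 = (32.77, 41.83)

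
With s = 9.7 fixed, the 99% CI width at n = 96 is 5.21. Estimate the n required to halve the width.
n ≈ 384

CI width ∝ 1/√n
To reduce width by factor 2, need √n to grow by 2 → need 2² = 4 times as many samples.

Current: n = 96, width = 5.21
New: n = 384, width ≈ 2.56

Width reduced by factor of 5.21/2.56 = 2.04.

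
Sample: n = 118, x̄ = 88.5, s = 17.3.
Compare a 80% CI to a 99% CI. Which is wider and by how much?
99% CI is wider by 4.23

df = 117
80% CI: t* = 1.289, (86.45, 90.55), width = 2 · t* · s/√n = 4.11
99% CI: t* = 2.619, (84.33, 92.67), width = 2 · t* · s/√n = 8.34

The 99% CI is wider by 8.34 - 4.11 = 4.23.
Higher confidence requires a wider interval.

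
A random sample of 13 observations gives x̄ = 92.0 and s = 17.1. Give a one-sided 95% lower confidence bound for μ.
μ ≥ 83.55

Lower bound (one-sided):
t* = 1.782 (one-sided for 95%)
Lower bound = x̄ - t* · s/√n = 92.0 - 1.782 · 17.1/√13 = 83.55

We are 95% confident that μ ≥ 83.55.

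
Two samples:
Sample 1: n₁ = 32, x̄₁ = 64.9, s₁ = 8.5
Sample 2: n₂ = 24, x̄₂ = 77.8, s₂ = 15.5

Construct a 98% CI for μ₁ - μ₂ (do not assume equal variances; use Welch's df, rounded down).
(-21.46, -4.34)

Difference: x̄₁ - x̄₂ = -12.90
SE = √(s₁²/n₁ + s₂²/n₂) = √(8.5²/32 + 15.5²/24) = 3.5026
df = 33.29 → 33 (Welch–Satterthwaite, rounded down)
t* = 2.445

CI: -12.90 ± 2.445 · 3.5026 = -12.90 ± 8.56 = (-21.46, -4.34)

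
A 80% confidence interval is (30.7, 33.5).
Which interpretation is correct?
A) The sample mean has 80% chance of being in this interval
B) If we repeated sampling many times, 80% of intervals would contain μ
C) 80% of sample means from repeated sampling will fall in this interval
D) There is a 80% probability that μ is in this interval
B

A) Wrong — x̄ is observed and sits in the interval by construction.
B) Correct — this is the frequentist long-run coverage interpretation.
C) Wrong — coverage applies to intervals containing μ, not to future x̄ values.
D) Wrong — μ is fixed; the randomness lives in the interval, not in μ.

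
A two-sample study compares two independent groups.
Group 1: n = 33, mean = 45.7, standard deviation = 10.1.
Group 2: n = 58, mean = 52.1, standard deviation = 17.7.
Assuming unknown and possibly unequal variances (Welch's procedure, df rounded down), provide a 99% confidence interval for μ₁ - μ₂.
(-14.07, 1.27)

Difference: x̄₁ - x̄₂ = -6.40
SE = √(s₁²/n₁ + s₂²/n₂) = √(10.1²/33 + 17.7²/58) = 2.9142
df = 88.99 → 88 (Welch–Satterthwaite, rounded down)
t* = 2.633

CI: -6.40 ± 2.633 · 2.9142 = -6.40 ± 7.67 = (-14.07, 1.27)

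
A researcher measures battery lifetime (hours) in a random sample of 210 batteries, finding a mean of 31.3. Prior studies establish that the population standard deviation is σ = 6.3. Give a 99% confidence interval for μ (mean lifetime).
(30.18, 32.42)

z-interval (σ known):
z* = 2.576 for 99% confidence

Margin of error = z* · σ/√n = 2.576 · 6.3/√210 = 1.12

CI: (31.3 - 1.12, 31.3 + 1.12) = (30.18, 32.42)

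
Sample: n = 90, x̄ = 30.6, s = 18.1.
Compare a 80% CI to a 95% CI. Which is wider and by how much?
95% CI is wider by 2.65

df = 89
80% CI: t* = 1.291, (28.14, 33.06), width = 2 · t* · s/√n = 4.93
95% CI: t* = 1.987, (26.81, 34.39), width = 2 · t* · s/√n = 7.58

The 95% CI is wider by 7.58 - 4.93 = 2.65.
Higher confidence requires a wider interval.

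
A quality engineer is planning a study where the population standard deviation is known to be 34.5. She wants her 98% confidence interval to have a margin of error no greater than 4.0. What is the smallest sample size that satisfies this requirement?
n ≥ 403

For margin E ≤ 4.0:
n ≥ (z* · σ / E)²
n ≥ (2.326 · 34.5 / 4.0)²
n ≥ 402.47

Minimum n = 403 (rounding up)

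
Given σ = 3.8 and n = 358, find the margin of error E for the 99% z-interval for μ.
Margin of error = 0.52

Margin of error = z* · σ/√n
= 2.576 · 3.8/√358
= 2.576 · 3.8/18.9209
= 0.52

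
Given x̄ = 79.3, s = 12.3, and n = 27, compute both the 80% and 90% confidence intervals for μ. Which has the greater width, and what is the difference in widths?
90% CI is wider by 1.85

df = 26
80% CI: t* = 1.315, (76.19, 82.41), width = 2 · t* · s/√n = 6.23
90% CI: t* = 1.706, (75.26, 83.34), width = 2 · t* · s/√n = 8.08

The 90% CI is wider by 8.08 - 6.23 = 1.85.
Higher confidence requires a wider interval.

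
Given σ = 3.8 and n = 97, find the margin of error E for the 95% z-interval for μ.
Margin of error = 0.76

Margin of error = z* · σ/√n
= 1.960 · 3.8/√97
= 1.960 · 3.8/9.8489
= 0.76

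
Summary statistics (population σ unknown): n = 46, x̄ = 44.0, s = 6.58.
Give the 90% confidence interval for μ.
(42.37, 45.63)

t-interval (σ unknown):
df = n - 1 = 45
t* = 1.679 for 90% confidence

Margin of error = t* · s/√n = 1.679 · 6.58/√46 = 1.63

CI: (42.37, 45.63)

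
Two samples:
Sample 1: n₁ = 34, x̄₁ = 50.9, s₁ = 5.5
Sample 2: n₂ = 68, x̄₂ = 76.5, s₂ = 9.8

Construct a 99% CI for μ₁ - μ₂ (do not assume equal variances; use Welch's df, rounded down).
(-29.59, -21.61)

Difference: x̄₁ - x̄₂ = -25.60
SE = √(s₁²/n₁ + s₂²/n₂) = √(5.5²/34 + 9.8²/68) = 1.5173
df = 98.58 → 98 (Welch–Satterthwaite, rounded down)
t* = 2.627

CI: -25.60 ± 2.627 · 1.5173 = -25.60 ± 3.99 = (-29.59, -21.61)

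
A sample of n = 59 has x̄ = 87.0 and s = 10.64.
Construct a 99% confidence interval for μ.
(83.31, 90.69)

t-interval (σ unknown):
df = n - 1 = 58
t* = 2.663 for 99% confidence

Margin of error = t* · s/√n = 2.663 · 10.64/√59 = 3.69

CI: (83.31, 90.69)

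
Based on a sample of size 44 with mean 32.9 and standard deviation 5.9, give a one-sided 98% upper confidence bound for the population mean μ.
μ ≤ 34.78

Upper bound (one-sided):
t* = 2.118 (one-sided for 98%)
Upper bound = x̄ + t* · s/√n = 32.9 + 2.118 · 5.9/√44 = 34.78

We are 98% confident that μ ≤ 34.78.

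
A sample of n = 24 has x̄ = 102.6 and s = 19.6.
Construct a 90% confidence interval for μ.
(95.74, 109.46)

t-interval (σ unknown):
df = n - 1 = 23
t* = 1.714 for 90% confidence

Margin of error = t* · s/√n = 1.714 · 19.6/√24 = 6.86

CI: (95.74, 109.46)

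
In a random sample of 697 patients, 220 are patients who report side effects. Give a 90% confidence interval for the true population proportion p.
(0.287, 0.345)

Proportion CI:
p̂ = 220/697 = 0.31564
SE = √(p̂(1-p̂)/n) = √(0.31564 · 0.68436 / 697) = 0.01760

z* = 1.645
Margin = z* · SE = 1.645 · 0.01760 = 0.0290

CI: 0.31564 ± 0.0290 = (0.287, 0.345)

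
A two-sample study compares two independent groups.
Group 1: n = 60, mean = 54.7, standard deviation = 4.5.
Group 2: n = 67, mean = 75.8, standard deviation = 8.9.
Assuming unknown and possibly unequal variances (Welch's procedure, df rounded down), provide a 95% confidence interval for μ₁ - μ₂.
(-23.55, -18.65)

Difference: x̄₁ - x̄₂ = -21.10
SE = √(s₁²/n₁ + s₂²/n₂) = √(4.5²/60 + 8.9²/67) = 1.2328
df = 99.95 → 99 (Welch–Satterthwaite, rounded down)
t* = 1.984

CI: -21.10 ± 1.984 · 1.2328 = -21.10 ± 2.45 = (-23.55, -18.65)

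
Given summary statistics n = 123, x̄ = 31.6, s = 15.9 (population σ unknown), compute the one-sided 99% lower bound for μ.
μ ≥ 28.22

Lower bound (one-sided):
t* = 2.357 (one-sided for 99%)
Lower bound = x̄ - t* · s/√n = 31.6 - 2.357 · 15.9/√123 = 28.22

We are 99% confident that μ ≥ 28.22.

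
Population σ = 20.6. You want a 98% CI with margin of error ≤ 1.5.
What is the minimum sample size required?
n ≥ 1021

For margin E ≤ 1.5:
n ≥ (z* · σ / E)²
n ≥ (2.326 · 20.6 / 1.5)²
n ≥ 1020.40

Minimum n = 1021 (rounding up)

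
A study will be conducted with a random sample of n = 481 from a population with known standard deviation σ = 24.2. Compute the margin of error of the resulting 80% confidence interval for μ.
Margin of error = 1.41

Margin of error = z* · σ/√n
= 1.282 · 24.2/√481
= 1.282 · 24.2/21.9317
= 1.41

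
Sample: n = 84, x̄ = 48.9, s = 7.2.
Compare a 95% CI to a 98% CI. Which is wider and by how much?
98% CI is wider by 0.60

df = 83
95% CI: t* = 1.989, (47.34, 50.46), width = 2 · t* · s/√n = 3.13
98% CI: t* = 2.372, (47.04, 50.76), width = 2 · t* · s/√n = 3.73

The 98% CI is wider by 3.73 - 3.13 = 0.60.
Higher confidence requires a wider interval.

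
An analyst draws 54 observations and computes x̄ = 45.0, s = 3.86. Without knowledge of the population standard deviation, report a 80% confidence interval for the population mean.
(44.32, 45.68)

t-interval (σ unknown):
df = n - 1 = 53
t* = 1.298 for 80% confidence

Margin of error = t* · s/√n = 1.298 · 3.86/√54 = 0.68

CI: (44.32, 45.68)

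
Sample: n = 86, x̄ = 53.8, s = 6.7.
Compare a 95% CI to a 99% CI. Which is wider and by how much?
99% CI is wider by 0.94

df = 85
95% CI: t* = 1.988, (52.36, 55.24), width = 2 · t* · s/√n = 2.87
99% CI: t* = 2.635, (51.90, 55.70), width = 2 · t* · s/√n = 3.81

The 99% CI is wider by 3.81 - 2.87 = 0.94.
Higher confidence requires a wider interval.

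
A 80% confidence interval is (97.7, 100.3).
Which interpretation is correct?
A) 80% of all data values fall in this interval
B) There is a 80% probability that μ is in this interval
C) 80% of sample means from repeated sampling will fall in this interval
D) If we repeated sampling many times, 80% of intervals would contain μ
D

A) Wrong — a CI is about the parameter μ, not individual data values.
B) Wrong — μ is fixed; the randomness lives in the interval, not in μ.
C) Wrong — coverage applies to intervals containing μ, not to future x̄ values.
D) Correct — this is the frequentist long-run coverage interpretation.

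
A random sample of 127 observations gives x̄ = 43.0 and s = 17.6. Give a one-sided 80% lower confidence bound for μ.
μ ≥ 41.68

Lower bound (one-sided):
t* = 0.844 (one-sided for 80%)
Lower bound = x̄ - t* · s/√n = 43.0 - 0.844 · 17.6/√127 = 41.68

We are 80% confident that μ ≥ 41.68.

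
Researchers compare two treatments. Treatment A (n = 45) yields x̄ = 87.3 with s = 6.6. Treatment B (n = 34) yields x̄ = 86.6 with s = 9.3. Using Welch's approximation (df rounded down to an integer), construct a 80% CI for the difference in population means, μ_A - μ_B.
(-1.73, 3.13)

Difference: x̄₁ - x̄₂ = 0.70
SE = √(s₁²/n₁ + s₂²/n₂) = √(6.6²/45 + 9.3²/34) = 1.8740
df = 56.73 → 56 (Welch–Satterthwaite, rounded down)
t* = 1.297

CI: 0.70 ± 1.297 · 1.8740 = 0.70 ± 2.43 = (-1.73, 3.13)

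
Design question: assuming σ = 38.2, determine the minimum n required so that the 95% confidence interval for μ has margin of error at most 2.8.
n ≥ 716

For margin E ≤ 2.8:
n ≥ (z* · σ / E)²
n ≥ (1.960 · 38.2 / 2.8)²
n ≥ 715.03

Minimum n = 716 (rounding up)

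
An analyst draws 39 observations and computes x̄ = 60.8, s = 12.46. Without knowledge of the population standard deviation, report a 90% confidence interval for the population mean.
(57.44, 64.16)

t-interval (σ unknown):
df = n - 1 = 38
t* = 1.686 for 90% confidence

Margin of error = t* · s/√n = 1.686 · 12.46/√39 = 3.36

CI: (57.44, 64.16)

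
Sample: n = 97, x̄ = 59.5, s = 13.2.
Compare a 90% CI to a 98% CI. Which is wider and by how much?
98% CI is wider by 1.89

df = 96
90% CI: t* = 1.661, (57.27, 61.73), width = 2 · t* · s/√n = 4.45
98% CI: t* = 2.366, (56.33, 62.67), width = 2 · t* · s/√n = 6.34

The 98% CI is wider by 6.34 - 4.45 = 1.89.
Higher confidence requires a wider interval.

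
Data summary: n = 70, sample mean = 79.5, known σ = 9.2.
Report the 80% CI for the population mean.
(78.09, 80.91)

z-interval (σ known):
z* = 1.282 for 80% confidence

Margin of error = z* · σ/√n = 1.282 · 9.2/√70 = 1.41

CI: (79.5 - 1.41, 79.5 + 1.41) = (78.09, 80.91)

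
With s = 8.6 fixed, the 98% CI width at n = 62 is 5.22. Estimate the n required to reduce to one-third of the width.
n ≈ 558

CI width ∝ 1/√n
To reduce width by factor 3, need √n to grow by 3 → need 3² = 9 times as many samples.

Current: n = 62, width = 5.22
New: n = 558, width ≈ 1.70

Width reduced by factor of 5.22/1.70 = 3.07.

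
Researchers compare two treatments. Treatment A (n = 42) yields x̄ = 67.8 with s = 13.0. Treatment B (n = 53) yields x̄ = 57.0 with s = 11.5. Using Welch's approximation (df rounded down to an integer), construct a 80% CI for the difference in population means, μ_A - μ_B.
(7.50, 14.10)

Difference: x̄₁ - x̄₂ = 10.80
SE = √(s₁²/n₁ + s₂²/n₂) = √(13.0²/42 + 11.5²/53) = 2.5533
df = 82.58 → 82 (Welch–Satterthwaite, rounded down)
t* = 1.292

CI: 10.80 ± 1.292 · 2.5533 = 10.80 ± 3.30 = (7.50, 14.10)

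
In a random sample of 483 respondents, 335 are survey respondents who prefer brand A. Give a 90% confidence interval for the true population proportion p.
(0.659, 0.728)

Proportion CI:
p̂ = 335/483 = 0.69358
SE = √(p̂(1-p̂)/n) = √(0.69358 · 0.30642 / 483) = 0.02098

z* = 1.645
Margin = z* · SE = 1.645 · 0.02098 = 0.0345

CI: 0.69358 ± 0.0345 = (0.659, 0.728)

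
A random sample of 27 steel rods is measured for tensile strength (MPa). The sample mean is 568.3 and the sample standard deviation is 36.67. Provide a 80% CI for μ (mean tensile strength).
(559.02, 577.58)

t-interval (σ unknown):
df = n - 1 = 26
t* = 1.315 for 80% confidence

Margin of error = t* · s/√n = 1.315 · 36.67/√27 = 9.28

CI: (559.02, 577.58)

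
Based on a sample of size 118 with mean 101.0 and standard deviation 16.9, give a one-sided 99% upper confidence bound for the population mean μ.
μ ≤ 104.67

Upper bound (one-sided):
t* = 2.359 (one-sided for 99%)
Upper bound = x̄ + t* · s/√n = 101.0 + 2.359 · 16.9/√118 = 104.67

We are 99% confident that μ ≤ 104.67.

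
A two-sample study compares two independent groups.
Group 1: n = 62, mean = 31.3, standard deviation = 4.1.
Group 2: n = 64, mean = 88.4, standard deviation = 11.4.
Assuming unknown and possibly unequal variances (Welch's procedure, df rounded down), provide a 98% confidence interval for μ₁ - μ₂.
(-60.70, -53.50)

Difference: x̄₁ - x̄₂ = -57.10
SE = √(s₁²/n₁ + s₂²/n₂) = √(4.1²/62 + 11.4²/64) = 1.5172
df = 79.48 → 79 (Welch–Satterthwaite, rounded down)
t* = 2.374

CI: -57.10 ± 2.374 · 1.5172 = -57.10 ± 3.60 = (-60.70, -53.50)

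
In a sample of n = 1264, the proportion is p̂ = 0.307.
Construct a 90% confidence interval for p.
(0.286, 0.328)

Proportion CI:
SE = √(p̂(1-p̂)/n) = √(0.307 · 0.693 / 1264) = 0.01297

z* = 1.645
Margin = z* · SE = 1.645 · 0.01297 = 0.0213

CI: 0.307 ± 0.0213 = (0.286, 0.328)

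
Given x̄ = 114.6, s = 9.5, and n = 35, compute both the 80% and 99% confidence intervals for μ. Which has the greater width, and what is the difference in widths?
99% CI is wider by 4.56

df = 34
80% CI: t* = 1.307, (112.50, 116.70), width = 2 · t* · s/√n = 4.20
99% CI: t* = 2.728, (110.22, 118.98), width = 2 · t* · s/√n = 8.76

The 99% CI is wider by 8.76 - 4.20 = 4.56.
Higher confidence requires a wider interval.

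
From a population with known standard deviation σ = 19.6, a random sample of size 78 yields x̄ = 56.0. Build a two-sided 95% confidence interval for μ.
(51.65, 60.35)

z-interval (σ known):
z* = 1.960 for 95% confidence

Margin of error = z* · σ/√n = 1.960 · 19.6/√78 = 4.35

CI: (56.0 - 4.35, 56.0 + 4.35) = (51.65, 60.35)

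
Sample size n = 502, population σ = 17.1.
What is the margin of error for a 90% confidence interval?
Margin of error = 1.26

Margin of error = z* · σ/√n
= 1.645 · 17.1/√502
= 1.645 · 17.1/22.4054
= 1.26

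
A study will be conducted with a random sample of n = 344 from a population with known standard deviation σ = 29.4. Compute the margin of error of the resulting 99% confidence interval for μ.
Margin of error = 4.08

Margin of error = z* · σ/√n
= 2.576 · 29.4/√344
= 2.576 · 29.4/18.5472
= 4.08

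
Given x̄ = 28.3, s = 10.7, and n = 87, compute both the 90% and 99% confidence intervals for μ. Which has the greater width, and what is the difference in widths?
99% CI is wider by 2.22

df = 86
90% CI: t* = 1.663, (26.39, 30.21), width = 2 · t* · s/√n = 3.82
99% CI: t* = 2.634, (25.28, 31.32), width = 2 · t* · s/√n = 6.04

The 99% CI is wider by 6.04 - 3.82 = 2.22.
Higher confidence requires a wider interval.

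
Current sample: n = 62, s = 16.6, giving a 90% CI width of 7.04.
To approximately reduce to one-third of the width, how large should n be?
n ≈ 558

CI width ∝ 1/√n
To reduce width by factor 3, need √n to grow by 3 → need 3² = 9 times as many samples.

Current: n = 62, width = 7.04
New: n = 558, width ≈ 2.32

Width reduced by factor of 7.04/2.32 = 3.03.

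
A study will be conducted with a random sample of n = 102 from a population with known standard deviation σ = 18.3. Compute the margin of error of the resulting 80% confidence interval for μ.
Margin of error = 2.32

Margin of error = z* · σ/√n
= 1.282 · 18.3/√102
= 1.282 · 18.3/10.0995
= 2.32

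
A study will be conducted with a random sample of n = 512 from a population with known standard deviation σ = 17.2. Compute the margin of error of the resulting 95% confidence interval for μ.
Margin of error = 1.49

Margin of error = z* · σ/√n
= 1.960 · 17.2/√512
= 1.960 · 17.2/22.6274
= 1.49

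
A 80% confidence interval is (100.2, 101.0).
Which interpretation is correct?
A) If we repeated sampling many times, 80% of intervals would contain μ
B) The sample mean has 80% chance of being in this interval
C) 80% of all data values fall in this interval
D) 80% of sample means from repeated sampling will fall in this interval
A

A) Correct — this is the frequentist long-run coverage interpretation.
B) Wrong — x̄ is observed and sits in the interval by construction.
C) Wrong — a CI is about the parameter μ, not individual data values.
D) Wrong — coverage applies to intervals containing μ, not to future x̄ values.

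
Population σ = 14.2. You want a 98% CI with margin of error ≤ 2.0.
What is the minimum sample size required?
n ≥ 273

For margin E ≤ 2.0:
n ≥ (z* · σ / E)²
n ≥ (2.326 · 14.2 / 2.0)²
n ≥ 272.73

Minimum n = 273 (rounding up)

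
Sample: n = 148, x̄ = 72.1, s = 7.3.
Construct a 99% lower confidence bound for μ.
μ ≥ 70.69

Lower bound (one-sided):
t* = 2.352 (one-sided for 99%)
Lower bound = x̄ - t* · s/√n = 72.1 - 2.352 · 7.3/√148 = 70.69

We are 99% confident that μ ≥ 70.69.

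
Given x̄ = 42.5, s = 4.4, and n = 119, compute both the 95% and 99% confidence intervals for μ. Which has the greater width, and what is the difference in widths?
99% CI is wider by 0.51

df = 118
95% CI: t* = 1.980, (41.70, 43.30), width = 2 · t* · s/√n = 1.60
99% CI: t* = 2.618, (41.44, 43.56), width = 2 · t* · s/√n = 2.11

The 99% CI is wider by 2.11 - 1.60 = 0.51.
Higher confidence requires a wider interval.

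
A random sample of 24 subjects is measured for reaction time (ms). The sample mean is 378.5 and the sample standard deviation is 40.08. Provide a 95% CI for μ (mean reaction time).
(361.57, 395.43)

t-interval (σ unknown):
df = n - 1 = 23
t* = 2.069 for 95% confidence

Margin of error = t* · s/√n = 2.069 · 40.08/√24 = 16.93

CI: (361.57, 395.43)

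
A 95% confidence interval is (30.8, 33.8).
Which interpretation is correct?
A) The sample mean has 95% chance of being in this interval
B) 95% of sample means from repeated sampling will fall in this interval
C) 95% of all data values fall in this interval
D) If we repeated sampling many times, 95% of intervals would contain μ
D

A) Wrong — x̄ is observed and sits in the interval by construction.
B) Wrong — coverage applies to intervals containing μ, not to future x̄ values.
C) Wrong — a CI is about the parameter μ, not individual data values.
D) Correct — this is the frequentist long-run coverage interpretation.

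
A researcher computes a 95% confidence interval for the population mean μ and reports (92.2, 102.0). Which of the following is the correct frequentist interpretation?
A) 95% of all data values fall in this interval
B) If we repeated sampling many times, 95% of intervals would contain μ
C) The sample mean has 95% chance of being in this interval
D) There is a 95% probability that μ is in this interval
B

A) Wrong — a CI is about the parameter μ, not individual data values.
B) Correct — this is the frequentist long-run coverage interpretation.
C) Wrong — x̄ is observed and sits in the interval by construction.
D) Wrong — μ is fixed; the randomness lives in the interval, not in μ.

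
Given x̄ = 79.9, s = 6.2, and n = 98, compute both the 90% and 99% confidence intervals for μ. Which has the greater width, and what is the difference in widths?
99% CI is wider by 1.21

df = 97
90% CI: t* = 1.661, (78.86, 80.94), width = 2 · t* · s/√n = 2.08
99% CI: t* = 2.627, (78.25, 81.55), width = 2 · t* · s/√n = 3.29

The 99% CI is wider by 3.29 - 2.08 = 1.21.
Higher confidence requires a wider interval.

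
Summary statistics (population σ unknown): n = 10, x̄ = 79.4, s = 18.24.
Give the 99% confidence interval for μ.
(60.65, 98.15)

t-interval (σ unknown):
df = n - 1 = 9
t* = 3.250 for 99% confidence

Margin of error = t* · s/√n = 3.250 · 18.24/√10 = 18.75

CI: (60.65, 98.15)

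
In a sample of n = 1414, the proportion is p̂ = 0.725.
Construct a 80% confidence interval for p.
(0.710, 0.740)

Proportion CI:
SE = √(p̂(1-p̂)/n) = √(0.725 · 0.275 / 1414) = 0.01187

z* = 1.282
Margin = z* · SE = 1.282 · 0.01187 = 0.0152

CI: 0.725 ± 0.0152 = (0.710, 0.740)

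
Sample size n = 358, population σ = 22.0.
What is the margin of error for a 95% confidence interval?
Margin of error = 2.28

Margin of error = z* · σ/√n
= 1.960 · 22.0/√358
= 1.960 · 22.0/18.9209
= 2.28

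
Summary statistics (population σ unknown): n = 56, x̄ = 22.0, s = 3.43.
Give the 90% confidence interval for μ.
(21.23, 22.77)

t-interval (σ unknown):
df = n - 1 = 55
t* = 1.673 for 90% confidence

Margin of error = t* · s/√n = 1.673 · 3.43/√56 = 0.77

CI: (21.23, 22.77)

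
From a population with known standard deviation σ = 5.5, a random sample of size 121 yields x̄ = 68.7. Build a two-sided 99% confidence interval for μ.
(67.41, 69.99)

z-interval (σ known):
z* = 2.576 for 99% confidence

Margin of error = z* · σ/√n = 2.576 · 5.5/√121 = 1.29

CI: (68.7 - 1.29, 68.7 + 1.29) = (67.41, 69.99)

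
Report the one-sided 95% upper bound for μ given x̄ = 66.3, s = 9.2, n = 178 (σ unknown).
μ ≤ 67.44

Upper bound (one-sided):
t* = 1.654 (one-sided for 95%)
Upper bound = x̄ + t* · s/√n = 66.3 + 1.654 · 9.2/√178 = 67.44

We are 95% confident that μ ≤ 67.44.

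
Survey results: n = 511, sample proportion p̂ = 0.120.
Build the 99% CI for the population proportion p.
(0.083, 0.157)

Proportion CI:
SE = √(p̂(1-p̂)/n) = √(0.120 · 0.880 / 511) = 0.01438

z* = 2.576
Margin = z* · SE = 2.576 · 0.01438 = 0.0370

CI: 0.120 ± 0.0370 = (0.083, 0.157)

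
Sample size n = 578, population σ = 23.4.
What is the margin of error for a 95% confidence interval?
Margin of error = 1.91

Margin of error = z* · σ/√n
= 1.960 · 23.4/√578
= 1.960 · 23.4/24.0416
= 1.91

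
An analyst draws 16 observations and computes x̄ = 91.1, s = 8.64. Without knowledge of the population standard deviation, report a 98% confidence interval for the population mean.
(85.48, 96.72)

t-interval (σ unknown):
df = n - 1 = 15
t* = 2.602 for 98% confidence

Margin of error = t* · s/√n = 2.602 · 8.64/√16 = 5.62

CI: (85.48, 96.72)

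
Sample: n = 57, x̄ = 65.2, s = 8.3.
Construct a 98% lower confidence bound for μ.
μ ≥ 62.89

Lower bound (one-sided):
t* = 2.103 (one-sided for 98%)
Lower bound = x̄ - t* · s/√n = 65.2 - 2.103 · 8.3/√57 = 62.89

We are 98% confident that μ ≥ 62.89.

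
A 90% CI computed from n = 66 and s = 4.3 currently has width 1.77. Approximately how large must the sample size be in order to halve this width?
n ≈ 264

CI width ∝ 1/√n
To reduce width by factor 2, need √n to grow by 2 → need 2² = 4 times as many samples.

Current: n = 66, width = 1.77
New: n = 264, width ≈ 0.87

Width reduced by factor of 1.77/0.87 = 2.03.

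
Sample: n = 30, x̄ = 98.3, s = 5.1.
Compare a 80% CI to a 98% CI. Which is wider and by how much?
98% CI is wider by 2.14

df = 29
80% CI: t* = 1.311, (97.08, 99.52), width = 2 · t* · s/√n = 2.44
98% CI: t* = 2.462, (96.01, 100.59), width = 2 · t* · s/√n = 4.58

The 98% CI is wider by 4.58 - 2.44 = 2.14.
Higher confidence requires a wider interval.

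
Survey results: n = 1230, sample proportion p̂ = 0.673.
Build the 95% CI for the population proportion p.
(0.647, 0.699)

Proportion CI:
SE = √(p̂(1-p̂)/n) = √(0.673 · 0.327 / 1230) = 0.01338

z* = 1.960
Margin = z* · SE = 1.960 · 0.01338 = 0.0262

CI: 0.673 ± 0.0262 = (0.647, 0.699)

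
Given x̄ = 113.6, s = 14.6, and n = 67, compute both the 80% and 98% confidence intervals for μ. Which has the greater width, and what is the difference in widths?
98% CI is wider by 3.88

df = 66
80% CI: t* = 1.295, (111.29, 115.91), width = 2 · t* · s/√n = 4.62
98% CI: t* = 2.384, (109.35, 117.85), width = 2 · t* · s/√n = 8.50

The 98% CI is wider by 8.50 - 4.62 = 3.88.
Higher confidence requires a wider interval.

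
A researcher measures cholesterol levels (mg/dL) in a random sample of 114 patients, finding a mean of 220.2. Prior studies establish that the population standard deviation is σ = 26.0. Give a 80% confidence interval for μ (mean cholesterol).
(217.08, 223.32)

z-interval (σ known):
z* = 1.282 for 80% confidence

Margin of error = z* · σ/√n = 1.282 · 26.0/√114 = 3.12

CI: (220.2 - 3.12, 220.2 + 3.12) = (217.08, 223.32)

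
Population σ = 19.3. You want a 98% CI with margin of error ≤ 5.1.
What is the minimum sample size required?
n ≥ 78

For margin E ≤ 5.1:
n ≥ (z* · σ / E)²
n ≥ (2.326 · 19.3 / 5.1)²
n ≥ 77.48

Minimum n = 78 (rounding up)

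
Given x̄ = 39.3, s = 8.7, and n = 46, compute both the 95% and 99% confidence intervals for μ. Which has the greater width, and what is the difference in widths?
99% CI is wider by 1.73

df = 45
95% CI: t* = 2.014, (36.72, 41.88), width = 2 · t* · s/√n = 5.17
99% CI: t* = 2.690, (35.85, 42.75), width = 2 · t* · s/√n = 6.90

The 99% CI is wider by 6.90 - 5.17 = 1.73.
Higher confidence requires a wider interval.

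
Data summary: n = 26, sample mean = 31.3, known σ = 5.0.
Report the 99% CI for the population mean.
(28.77, 33.83)

z-interval (σ known):
z* = 2.576 for 99% confidence

Margin of error = z* · σ/√n = 2.576 · 5.0/√26 = 2.53

CI: (31.3 - 2.53, 31.3 + 2.53) = (28.77, 33.83)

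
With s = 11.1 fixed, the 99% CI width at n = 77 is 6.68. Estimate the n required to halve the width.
n ≈ 308

CI width ∝ 1/√n
To reduce width by factor 2, need √n to grow by 2 → need 2² = 4 times as many samples.

Current: n = 77, width = 6.68
New: n = 308, width ≈ 3.28

Width reduced by factor of 6.68/3.28 = 2.04.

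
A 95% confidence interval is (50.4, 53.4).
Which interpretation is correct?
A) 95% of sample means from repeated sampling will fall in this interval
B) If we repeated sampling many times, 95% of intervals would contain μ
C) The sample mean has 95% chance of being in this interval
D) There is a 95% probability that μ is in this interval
B

A) Wrong — coverage applies to intervals containing μ, not to future x̄ values.
B) Correct — this is the frequentist long-run coverage interpretation.
C) Wrong — x̄ is observed and sits in the interval by construction.
D) Wrong — μ is fixed; the randomness lives in the interval, not in μ.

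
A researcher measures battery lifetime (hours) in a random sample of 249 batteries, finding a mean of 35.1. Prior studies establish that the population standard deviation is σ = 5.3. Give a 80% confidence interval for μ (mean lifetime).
(34.67, 35.53)

z-interval (σ known):
z* = 1.282 for 80% confidence

Margin of error = z* · σ/√n = 1.282 · 5.3/√249 = 0.43

CI: (35.1 - 0.43, 35.1 + 0.43) = (34.67, 35.53)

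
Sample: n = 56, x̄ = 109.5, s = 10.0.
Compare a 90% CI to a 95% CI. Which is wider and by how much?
95% CI is wider by 0.89

df = 55
90% CI: t* = 1.673, (107.26, 111.74), width = 2 · t* · s/√n = 4.47
95% CI: t* = 2.004, (106.82, 112.18), width = 2 · t* · s/√n = 5.36

The 95% CI is wider by 5.36 - 4.47 = 0.89.
Higher confidence requires a wider interval.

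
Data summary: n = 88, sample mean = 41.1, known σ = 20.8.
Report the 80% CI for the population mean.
(38.26, 43.94)

z-interval (σ known):
z* = 1.282 for 80% confidence

Margin of error = z* · σ/√n = 1.282 · 20.8/√88 = 2.84

CI: (41.1 - 2.84, 41.1 + 2.84) = (38.26, 43.94)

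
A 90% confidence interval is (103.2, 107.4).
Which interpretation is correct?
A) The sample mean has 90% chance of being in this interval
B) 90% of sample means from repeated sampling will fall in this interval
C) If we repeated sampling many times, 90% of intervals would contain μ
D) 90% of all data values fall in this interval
C

A) Wrong — x̄ is observed and sits in the interval by construction.
B) Wrong — coverage applies to intervals containing μ, not to future x̄ values.
C) Correct — this is the frequentist long-run coverage interpretation.
D) Wrong — a CI is about the parameter μ, not individual data values.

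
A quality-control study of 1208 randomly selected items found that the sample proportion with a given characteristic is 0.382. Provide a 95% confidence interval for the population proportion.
(0.355, 0.409)

Proportion CI:
SE = √(p̂(1-p̂)/n) = √(0.382 · 0.618 / 1208) = 0.01398

z* = 1.960
Margin = z* · SE = 1.960 · 0.01398 = 0.0274

CI: 0.382 ± 0.0274 = (0.355, 0.409)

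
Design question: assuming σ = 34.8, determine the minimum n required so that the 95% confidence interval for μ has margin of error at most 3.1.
n ≥ 485

For margin E ≤ 3.1:
n ≥ (z* · σ / E)²
n ≥ (1.960 · 34.8 / 3.1)²
n ≥ 484.11

Minimum n = 485 (rounding up)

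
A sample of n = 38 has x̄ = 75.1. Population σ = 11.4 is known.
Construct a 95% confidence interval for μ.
(71.48, 78.72)

z-interval (σ known):
z* = 1.960 for 95% confidence

Margin of error = z* · σ/√n = 1.960 · 11.4/√38 = 3.62

CI: (75.1 - 3.62, 75.1 + 3.62) = (71.48, 78.72)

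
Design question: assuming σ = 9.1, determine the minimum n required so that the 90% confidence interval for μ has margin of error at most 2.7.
n ≥ 31

For margin E ≤ 2.7:
n ≥ (z* · σ / E)²
n ≥ (1.645 · 9.1 / 2.7)²
n ≥ 30.74

Minimum n = 31 (rounding up)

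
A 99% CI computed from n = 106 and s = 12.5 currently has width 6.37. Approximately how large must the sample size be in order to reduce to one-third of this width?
n ≈ 954

CI width ∝ 1/√n
To reduce width by factor 3, need √n to grow by 3 → need 3² = 9 times as many samples.

Current: n = 106, width = 6.37
New: n = 954, width ≈ 2.09

Width reduced by factor of 6.37/2.09 = 3.05.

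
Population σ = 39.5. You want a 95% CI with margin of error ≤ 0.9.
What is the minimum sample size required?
n ≥ 7400

For margin E ≤ 0.9:
n ≥ (z* · σ / E)²
n ≥ (1.960 · 39.5 / 0.9)²
n ≥ 7399.82

Minimum n = 7400 (rounding up)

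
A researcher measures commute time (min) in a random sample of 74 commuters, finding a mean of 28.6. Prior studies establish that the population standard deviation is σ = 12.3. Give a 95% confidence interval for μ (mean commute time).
(25.80, 31.40)

z-interval (σ known):
z* = 1.960 for 95% confidence

Margin of error = z* · σ/√n = 1.960 · 12.3/√74 = 2.80

CI: (28.6 - 2.80, 28.6 + 2.80) = (25.80, 31.40)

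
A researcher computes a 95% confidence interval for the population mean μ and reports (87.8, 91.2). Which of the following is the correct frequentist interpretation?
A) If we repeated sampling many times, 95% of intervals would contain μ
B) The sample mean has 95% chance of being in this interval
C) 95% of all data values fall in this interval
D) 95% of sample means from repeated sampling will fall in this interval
A

A) Correct — this is the frequentist long-run coverage interpretation.
B) Wrong — x̄ is observed and sits in the interval by construction.
C) Wrong — a CI is about the parameter μ, not individual data values.
D) Wrong — coverage applies to intervals containing μ, not to future x̄ values.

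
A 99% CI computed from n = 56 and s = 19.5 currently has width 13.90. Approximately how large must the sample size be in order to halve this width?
n ≈ 224

CI width ∝ 1/√n
To reduce width by factor 2, need √n to grow by 2 → need 2² = 4 times as many samples.

Current: n = 56, width = 13.90
New: n = 224, width ≈ 6.77

Width reduced by factor of 13.90/6.77 = 2.05.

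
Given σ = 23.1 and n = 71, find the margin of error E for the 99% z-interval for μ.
Margin of error = 7.06

Margin of error = z* · σ/√n
= 2.576 · 23.1/√71
= 2.576 · 23.1/8.4261
= 7.06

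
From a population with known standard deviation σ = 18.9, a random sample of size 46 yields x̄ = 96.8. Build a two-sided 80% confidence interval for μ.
(93.23, 100.37)

z-interval (σ known):
z* = 1.282 for 80% confidence

Margin of error = z* · σ/√n = 1.282 · 18.9/√46 = 3.57

CI: (96.8 - 3.57, 96.8 + 3.57) = (93.23, 100.37)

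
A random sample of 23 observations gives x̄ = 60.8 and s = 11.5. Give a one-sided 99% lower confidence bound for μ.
μ ≥ 54.79

Lower bound (one-sided):
t* = 2.508 (one-sided for 99%)
Lower bound = x̄ - t* · s/√n = 60.8 - 2.508 · 11.5/√23 = 54.79

We are 99% confident that μ ≥ 54.79.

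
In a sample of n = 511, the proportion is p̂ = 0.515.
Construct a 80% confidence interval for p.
(0.487, 0.543)

Proportion CI:
SE = √(p̂(1-p̂)/n) = √(0.515 · 0.485 / 511) = 0.02211

z* = 1.282
Margin = z* · SE = 1.282 · 0.02211 = 0.0283

CI: 0.515 ± 0.0283 = (0.487, 0.543)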